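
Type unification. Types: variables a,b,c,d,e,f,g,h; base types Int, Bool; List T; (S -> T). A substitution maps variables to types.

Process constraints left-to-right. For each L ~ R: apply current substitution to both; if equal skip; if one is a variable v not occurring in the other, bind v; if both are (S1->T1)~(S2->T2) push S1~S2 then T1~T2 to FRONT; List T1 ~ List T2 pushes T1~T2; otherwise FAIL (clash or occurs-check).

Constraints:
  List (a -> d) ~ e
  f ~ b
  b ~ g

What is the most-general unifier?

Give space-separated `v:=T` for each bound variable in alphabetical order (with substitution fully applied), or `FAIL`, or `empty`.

step 1: unify List (a -> d) ~ e  [subst: {-} | 2 pending]
  bind e := List (a -> d)
step 2: unify f ~ b  [subst: {e:=List (a -> d)} | 1 pending]
  bind f := b
step 3: unify b ~ g  [subst: {e:=List (a -> d), f:=b} | 0 pending]
  bind b := g

Answer: b:=g e:=List (a -> d) f:=g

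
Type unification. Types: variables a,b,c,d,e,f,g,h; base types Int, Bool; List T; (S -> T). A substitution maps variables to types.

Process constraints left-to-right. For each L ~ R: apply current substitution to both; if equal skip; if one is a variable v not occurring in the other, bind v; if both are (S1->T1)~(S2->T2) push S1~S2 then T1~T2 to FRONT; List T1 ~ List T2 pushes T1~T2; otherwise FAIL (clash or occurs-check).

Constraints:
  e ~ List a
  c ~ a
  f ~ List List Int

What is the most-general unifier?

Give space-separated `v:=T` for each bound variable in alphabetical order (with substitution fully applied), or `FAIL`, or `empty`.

step 1: unify e ~ List a  [subst: {-} | 2 pending]
  bind e := List a
step 2: unify c ~ a  [subst: {e:=List a} | 1 pending]
  bind c := a
step 3: unify f ~ List List Int  [subst: {e:=List a, c:=a} | 0 pending]
  bind f := List List Int

Answer: c:=a e:=List a f:=List List Int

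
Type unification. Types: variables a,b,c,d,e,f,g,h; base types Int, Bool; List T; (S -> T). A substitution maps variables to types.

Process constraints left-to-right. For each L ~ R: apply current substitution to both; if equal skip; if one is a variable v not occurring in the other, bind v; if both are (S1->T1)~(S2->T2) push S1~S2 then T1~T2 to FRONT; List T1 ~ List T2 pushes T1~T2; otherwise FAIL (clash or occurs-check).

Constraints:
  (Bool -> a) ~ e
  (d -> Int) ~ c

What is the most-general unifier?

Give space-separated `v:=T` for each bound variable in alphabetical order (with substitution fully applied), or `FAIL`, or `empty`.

step 1: unify (Bool -> a) ~ e  [subst: {-} | 1 pending]
  bind e := (Bool -> a)
step 2: unify (d -> Int) ~ c  [subst: {e:=(Bool -> a)} | 0 pending]
  bind c := (d -> Int)

Answer: c:=(d -> Int) e:=(Bool -> a)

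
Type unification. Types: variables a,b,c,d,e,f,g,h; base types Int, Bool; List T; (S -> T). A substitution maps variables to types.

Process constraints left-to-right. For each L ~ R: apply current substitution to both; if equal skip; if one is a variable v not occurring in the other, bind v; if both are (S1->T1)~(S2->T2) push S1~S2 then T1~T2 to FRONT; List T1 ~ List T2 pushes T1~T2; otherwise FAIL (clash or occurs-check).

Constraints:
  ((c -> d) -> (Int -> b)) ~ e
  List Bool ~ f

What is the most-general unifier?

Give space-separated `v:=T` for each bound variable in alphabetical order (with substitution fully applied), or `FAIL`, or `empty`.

Answer: e:=((c -> d) -> (Int -> b)) f:=List Bool

Derivation:
step 1: unify ((c -> d) -> (Int -> b)) ~ e  [subst: {-} | 1 pending]
  bind e := ((c -> d) -> (Int -> b))
step 2: unify List Bool ~ f  [subst: {e:=((c -> d) -> (Int -> b))} | 0 pending]
  bind f := List Bool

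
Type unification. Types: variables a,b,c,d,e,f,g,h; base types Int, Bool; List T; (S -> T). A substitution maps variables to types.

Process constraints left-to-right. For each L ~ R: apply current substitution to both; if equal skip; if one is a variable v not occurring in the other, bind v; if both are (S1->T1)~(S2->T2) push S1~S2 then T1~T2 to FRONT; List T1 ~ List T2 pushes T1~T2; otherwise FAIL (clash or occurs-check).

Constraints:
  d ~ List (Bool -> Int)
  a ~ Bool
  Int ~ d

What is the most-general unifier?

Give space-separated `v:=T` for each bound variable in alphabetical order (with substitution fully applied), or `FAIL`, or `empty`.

Answer: FAIL

Derivation:
step 1: unify d ~ List (Bool -> Int)  [subst: {-} | 2 pending]
  bind d := List (Bool -> Int)
step 2: unify a ~ Bool  [subst: {d:=List (Bool -> Int)} | 1 pending]
  bind a := Bool
step 3: unify Int ~ List (Bool -> Int)  [subst: {d:=List (Bool -> Int), a:=Bool} | 0 pending]
  clash: Int vs List (Bool -> Int)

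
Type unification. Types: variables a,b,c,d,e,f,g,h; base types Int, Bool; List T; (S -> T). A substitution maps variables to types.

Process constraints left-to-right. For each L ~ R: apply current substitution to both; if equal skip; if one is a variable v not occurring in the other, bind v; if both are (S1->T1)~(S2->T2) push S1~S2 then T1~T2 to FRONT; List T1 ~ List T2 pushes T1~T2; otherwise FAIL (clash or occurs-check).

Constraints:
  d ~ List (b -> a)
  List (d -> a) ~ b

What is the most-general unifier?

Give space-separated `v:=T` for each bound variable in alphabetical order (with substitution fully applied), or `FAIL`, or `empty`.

Answer: FAIL

Derivation:
step 1: unify d ~ List (b -> a)  [subst: {-} | 1 pending]
  bind d := List (b -> a)
step 2: unify List (List (b -> a) -> a) ~ b  [subst: {d:=List (b -> a)} | 0 pending]
  occurs-check fail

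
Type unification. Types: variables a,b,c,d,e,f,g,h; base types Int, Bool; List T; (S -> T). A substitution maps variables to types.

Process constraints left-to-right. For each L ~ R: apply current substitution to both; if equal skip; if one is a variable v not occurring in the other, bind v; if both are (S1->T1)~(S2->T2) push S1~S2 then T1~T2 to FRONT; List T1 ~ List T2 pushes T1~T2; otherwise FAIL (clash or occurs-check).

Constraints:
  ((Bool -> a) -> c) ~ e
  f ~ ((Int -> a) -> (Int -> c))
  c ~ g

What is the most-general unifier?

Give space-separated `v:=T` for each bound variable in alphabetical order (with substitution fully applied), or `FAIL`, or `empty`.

Answer: c:=g e:=((Bool -> a) -> g) f:=((Int -> a) -> (Int -> g))

Derivation:
step 1: unify ((Bool -> a) -> c) ~ e  [subst: {-} | 2 pending]
  bind e := ((Bool -> a) -> c)
step 2: unify f ~ ((Int -> a) -> (Int -> c))  [subst: {e:=((Bool -> a) -> c)} | 1 pending]
  bind f := ((Int -> a) -> (Int -> c))
step 3: unify c ~ g  [subst: {e:=((Bool -> a) -> c), f:=((Int -> a) -> (Int -> c))} | 0 pending]
  bind c := g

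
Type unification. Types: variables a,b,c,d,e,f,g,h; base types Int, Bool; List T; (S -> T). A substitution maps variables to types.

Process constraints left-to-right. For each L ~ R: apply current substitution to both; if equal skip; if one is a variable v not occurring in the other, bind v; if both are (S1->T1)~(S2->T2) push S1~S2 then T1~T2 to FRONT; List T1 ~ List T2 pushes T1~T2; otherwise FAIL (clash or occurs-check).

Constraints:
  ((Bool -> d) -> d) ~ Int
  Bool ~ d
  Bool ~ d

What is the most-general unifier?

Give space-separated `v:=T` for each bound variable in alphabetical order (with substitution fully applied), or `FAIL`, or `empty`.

step 1: unify ((Bool -> d) -> d) ~ Int  [subst: {-} | 2 pending]
  clash: ((Bool -> d) -> d) vs Int

Answer: FAIL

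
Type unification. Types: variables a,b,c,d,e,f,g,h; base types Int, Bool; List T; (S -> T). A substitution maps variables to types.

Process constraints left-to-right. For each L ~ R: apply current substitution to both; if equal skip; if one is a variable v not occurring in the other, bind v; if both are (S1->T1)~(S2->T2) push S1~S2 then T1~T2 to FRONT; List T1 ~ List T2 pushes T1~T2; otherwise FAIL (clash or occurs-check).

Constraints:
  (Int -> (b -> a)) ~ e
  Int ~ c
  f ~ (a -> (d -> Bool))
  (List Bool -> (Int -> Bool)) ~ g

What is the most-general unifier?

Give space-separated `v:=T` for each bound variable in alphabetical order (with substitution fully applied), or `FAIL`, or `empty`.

Answer: c:=Int e:=(Int -> (b -> a)) f:=(a -> (d -> Bool)) g:=(List Bool -> (Int -> Bool))

Derivation:
step 1: unify (Int -> (b -> a)) ~ e  [subst: {-} | 3 pending]
  bind e := (Int -> (b -> a))
step 2: unify Int ~ c  [subst: {e:=(Int -> (b -> a))} | 2 pending]
  bind c := Int
step 3: unify f ~ (a -> (d -> Bool))  [subst: {e:=(Int -> (b -> a)), c:=Int} | 1 pending]
  bind f := (a -> (d -> Bool))
step 4: unify (List Bool -> (Int -> Bool)) ~ g  [subst: {e:=(Int -> (b -> a)), c:=Int, f:=(a -> (d -> Bool))} | 0 pending]
  bind g := (List Bool -> (Int -> Bool))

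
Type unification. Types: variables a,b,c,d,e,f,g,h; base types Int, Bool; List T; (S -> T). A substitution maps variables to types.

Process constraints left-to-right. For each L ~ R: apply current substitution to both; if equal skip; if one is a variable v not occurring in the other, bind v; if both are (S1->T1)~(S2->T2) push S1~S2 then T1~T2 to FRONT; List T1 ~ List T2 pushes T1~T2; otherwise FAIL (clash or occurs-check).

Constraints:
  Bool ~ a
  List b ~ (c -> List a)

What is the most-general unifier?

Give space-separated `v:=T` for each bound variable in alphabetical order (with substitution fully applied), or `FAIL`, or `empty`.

step 1: unify Bool ~ a  [subst: {-} | 1 pending]
  bind a := Bool
step 2: unify List b ~ (c -> List Bool)  [subst: {a:=Bool} | 0 pending]
  clash: List b vs (c -> List Bool)

Answer: FAIL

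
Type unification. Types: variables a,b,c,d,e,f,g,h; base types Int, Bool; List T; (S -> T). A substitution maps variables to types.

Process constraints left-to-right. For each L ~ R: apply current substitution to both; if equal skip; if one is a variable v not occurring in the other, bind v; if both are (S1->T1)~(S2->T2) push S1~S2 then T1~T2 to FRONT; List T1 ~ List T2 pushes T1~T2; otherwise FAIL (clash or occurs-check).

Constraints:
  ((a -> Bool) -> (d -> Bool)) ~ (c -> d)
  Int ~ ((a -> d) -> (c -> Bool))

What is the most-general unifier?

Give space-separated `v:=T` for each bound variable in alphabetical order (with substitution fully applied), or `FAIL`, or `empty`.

Answer: FAIL

Derivation:
step 1: unify ((a -> Bool) -> (d -> Bool)) ~ (c -> d)  [subst: {-} | 1 pending]
  -> decompose arrow: push (a -> Bool)~c, (d -> Bool)~d
step 2: unify (a -> Bool) ~ c  [subst: {-} | 2 pending]
  bind c := (a -> Bool)
step 3: unify (d -> Bool) ~ d  [subst: {c:=(a -> Bool)} | 1 pending]
  occurs-check fail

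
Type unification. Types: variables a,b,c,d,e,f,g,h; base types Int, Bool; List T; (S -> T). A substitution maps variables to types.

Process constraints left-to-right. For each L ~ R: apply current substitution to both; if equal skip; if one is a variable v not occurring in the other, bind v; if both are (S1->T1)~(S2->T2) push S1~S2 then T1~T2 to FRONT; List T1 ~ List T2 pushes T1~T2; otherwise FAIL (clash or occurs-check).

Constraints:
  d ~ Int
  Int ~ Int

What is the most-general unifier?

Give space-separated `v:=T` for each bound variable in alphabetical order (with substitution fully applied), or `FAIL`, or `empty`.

step 1: unify d ~ Int  [subst: {-} | 1 pending]
  bind d := Int
step 2: unify Int ~ Int  [subst: {d:=Int} | 0 pending]
  -> identical, skip

Answer: d:=Int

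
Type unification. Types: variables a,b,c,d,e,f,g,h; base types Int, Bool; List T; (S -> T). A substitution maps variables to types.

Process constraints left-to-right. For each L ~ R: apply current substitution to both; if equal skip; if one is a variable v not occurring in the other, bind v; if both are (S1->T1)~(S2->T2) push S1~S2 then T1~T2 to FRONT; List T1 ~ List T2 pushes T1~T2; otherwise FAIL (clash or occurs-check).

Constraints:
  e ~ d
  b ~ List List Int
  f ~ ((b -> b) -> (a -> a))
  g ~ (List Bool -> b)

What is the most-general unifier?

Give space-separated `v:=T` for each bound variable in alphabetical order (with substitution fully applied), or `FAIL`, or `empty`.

step 1: unify e ~ d  [subst: {-} | 3 pending]
  bind e := d
step 2: unify b ~ List List Int  [subst: {e:=d} | 2 pending]
  bind b := List List Int
step 3: unify f ~ ((List List Int -> List List Int) -> (a -> a))  [subst: {e:=d, b:=List List Int} | 1 pending]
  bind f := ((List List Int -> List List Int) -> (a -> a))
step 4: unify g ~ (List Bool -> List List Int)  [subst: {e:=d, b:=List List Int, f:=((List List Int -> List List Int) -> (a -> a))} | 0 pending]
  bind g := (List Bool -> List List Int)

Answer: b:=List List Int e:=d f:=((List List Int -> List List Int) -> (a -> a)) g:=(List Bool -> List List Int)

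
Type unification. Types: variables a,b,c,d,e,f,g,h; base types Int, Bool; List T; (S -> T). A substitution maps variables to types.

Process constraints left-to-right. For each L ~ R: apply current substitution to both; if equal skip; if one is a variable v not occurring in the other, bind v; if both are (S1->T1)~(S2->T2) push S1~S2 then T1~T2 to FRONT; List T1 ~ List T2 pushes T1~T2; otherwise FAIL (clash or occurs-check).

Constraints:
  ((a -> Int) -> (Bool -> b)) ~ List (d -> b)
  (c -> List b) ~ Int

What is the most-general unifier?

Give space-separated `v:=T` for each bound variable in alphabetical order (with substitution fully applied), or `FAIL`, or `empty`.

step 1: unify ((a -> Int) -> (Bool -> b)) ~ List (d -> b)  [subst: {-} | 1 pending]
  clash: ((a -> Int) -> (Bool -> b)) vs List (d -> b)

Answer: FAIL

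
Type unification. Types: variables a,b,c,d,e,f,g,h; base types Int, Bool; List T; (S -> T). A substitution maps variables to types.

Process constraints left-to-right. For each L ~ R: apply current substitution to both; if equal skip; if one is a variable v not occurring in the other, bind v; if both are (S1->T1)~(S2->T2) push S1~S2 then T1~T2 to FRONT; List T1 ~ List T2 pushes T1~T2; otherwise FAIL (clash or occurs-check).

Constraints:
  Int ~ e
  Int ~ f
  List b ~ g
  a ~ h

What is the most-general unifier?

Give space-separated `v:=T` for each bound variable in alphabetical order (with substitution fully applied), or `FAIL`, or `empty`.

Answer: a:=h e:=Int f:=Int g:=List b

Derivation:
step 1: unify Int ~ e  [subst: {-} | 3 pending]
  bind e := Int
step 2: unify Int ~ f  [subst: {e:=Int} | 2 pending]
  bind f := Int
step 3: unify List b ~ g  [subst: {e:=Int, f:=Int} | 1 pending]
  bind g := List b
step 4: unify a ~ h  [subst: {e:=Int, f:=Int, g:=List b} | 0 pending]
  bind a := h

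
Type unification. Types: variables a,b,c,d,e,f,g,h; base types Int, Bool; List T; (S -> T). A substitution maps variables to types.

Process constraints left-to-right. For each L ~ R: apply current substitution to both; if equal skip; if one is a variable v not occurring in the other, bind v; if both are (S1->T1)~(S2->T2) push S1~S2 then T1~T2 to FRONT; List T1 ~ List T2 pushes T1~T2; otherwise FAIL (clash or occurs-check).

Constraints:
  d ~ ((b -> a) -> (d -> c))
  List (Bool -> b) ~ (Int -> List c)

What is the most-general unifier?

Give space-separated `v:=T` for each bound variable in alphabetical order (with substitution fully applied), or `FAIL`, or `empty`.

step 1: unify d ~ ((b -> a) -> (d -> c))  [subst: {-} | 1 pending]
  occurs-check fail: d in ((b -> a) -> (d -> c))

Answer: FAIL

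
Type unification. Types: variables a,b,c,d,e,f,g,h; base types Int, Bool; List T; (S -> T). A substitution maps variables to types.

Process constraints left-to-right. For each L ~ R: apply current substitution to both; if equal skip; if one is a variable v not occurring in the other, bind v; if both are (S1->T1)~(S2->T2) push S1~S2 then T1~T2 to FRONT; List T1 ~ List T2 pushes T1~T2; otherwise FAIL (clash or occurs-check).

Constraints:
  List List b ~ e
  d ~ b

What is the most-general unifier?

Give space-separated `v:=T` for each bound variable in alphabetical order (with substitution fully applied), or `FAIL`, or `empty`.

step 1: unify List List b ~ e  [subst: {-} | 1 pending]
  bind e := List List b
step 2: unify d ~ b  [subst: {e:=List List b} | 0 pending]
  bind d := b

Answer: d:=b e:=List List b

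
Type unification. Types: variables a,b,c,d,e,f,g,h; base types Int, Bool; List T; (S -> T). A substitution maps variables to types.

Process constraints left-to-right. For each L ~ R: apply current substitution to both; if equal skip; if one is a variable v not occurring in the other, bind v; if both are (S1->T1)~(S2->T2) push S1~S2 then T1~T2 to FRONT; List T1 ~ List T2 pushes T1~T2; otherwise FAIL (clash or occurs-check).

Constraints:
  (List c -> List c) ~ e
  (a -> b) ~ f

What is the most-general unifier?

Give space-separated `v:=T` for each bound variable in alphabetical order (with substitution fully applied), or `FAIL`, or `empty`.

Answer: e:=(List c -> List c) f:=(a -> b)

Derivation:
step 1: unify (List c -> List c) ~ e  [subst: {-} | 1 pending]
  bind e := (List c -> List c)
step 2: unify (a -> b) ~ f  [subst: {e:=(List c -> List c)} | 0 pending]
  bind f := (a -> b)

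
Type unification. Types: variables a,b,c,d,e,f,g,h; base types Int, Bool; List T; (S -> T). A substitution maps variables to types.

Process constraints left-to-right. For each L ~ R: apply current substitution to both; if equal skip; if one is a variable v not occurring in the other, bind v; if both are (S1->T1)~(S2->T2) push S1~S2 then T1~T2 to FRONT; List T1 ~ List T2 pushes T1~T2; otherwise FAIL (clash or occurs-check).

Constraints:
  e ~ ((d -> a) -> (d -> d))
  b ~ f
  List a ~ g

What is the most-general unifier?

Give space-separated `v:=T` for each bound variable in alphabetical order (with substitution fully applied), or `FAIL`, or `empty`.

Answer: b:=f e:=((d -> a) -> (d -> d)) g:=List a

Derivation:
step 1: unify e ~ ((d -> a) -> (d -> d))  [subst: {-} | 2 pending]
  bind e := ((d -> a) -> (d -> d))
step 2: unify b ~ f  [subst: {e:=((d -> a) -> (d -> d))} | 1 pending]
  bind b := f
step 3: unify List a ~ g  [subst: {e:=((d -> a) -> (d -> d)), b:=f} | 0 pending]
  bind g := List a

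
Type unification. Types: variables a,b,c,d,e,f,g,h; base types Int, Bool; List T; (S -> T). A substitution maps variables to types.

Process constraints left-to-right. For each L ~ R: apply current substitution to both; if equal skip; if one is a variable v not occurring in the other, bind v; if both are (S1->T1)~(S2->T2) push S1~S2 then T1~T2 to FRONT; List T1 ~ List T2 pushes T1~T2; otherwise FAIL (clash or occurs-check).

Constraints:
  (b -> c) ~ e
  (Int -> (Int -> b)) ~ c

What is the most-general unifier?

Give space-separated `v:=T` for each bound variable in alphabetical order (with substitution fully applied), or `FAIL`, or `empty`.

Answer: c:=(Int -> (Int -> b)) e:=(b -> (Int -> (Int -> b)))

Derivation:
step 1: unify (b -> c) ~ e  [subst: {-} | 1 pending]
  bind e := (b -> c)
step 2: unify (Int -> (Int -> b)) ~ c  [subst: {e:=(b -> c)} | 0 pending]
  bind c := (Int -> (Int -> b))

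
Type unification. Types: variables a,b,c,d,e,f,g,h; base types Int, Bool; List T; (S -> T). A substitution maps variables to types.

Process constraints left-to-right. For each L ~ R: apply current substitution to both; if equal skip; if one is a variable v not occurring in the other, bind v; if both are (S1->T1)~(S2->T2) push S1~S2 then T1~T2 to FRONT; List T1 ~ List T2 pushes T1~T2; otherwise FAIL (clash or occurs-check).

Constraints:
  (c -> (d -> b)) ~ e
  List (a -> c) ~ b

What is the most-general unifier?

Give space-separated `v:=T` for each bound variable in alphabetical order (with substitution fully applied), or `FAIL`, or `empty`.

step 1: unify (c -> (d -> b)) ~ e  [subst: {-} | 1 pending]
  bind e := (c -> (d -> b))
step 2: unify List (a -> c) ~ b  [subst: {e:=(c -> (d -> b))} | 0 pending]
  bind b := List (a -> c)

Answer: b:=List (a -> c) e:=(c -> (d -> List (a -> c)))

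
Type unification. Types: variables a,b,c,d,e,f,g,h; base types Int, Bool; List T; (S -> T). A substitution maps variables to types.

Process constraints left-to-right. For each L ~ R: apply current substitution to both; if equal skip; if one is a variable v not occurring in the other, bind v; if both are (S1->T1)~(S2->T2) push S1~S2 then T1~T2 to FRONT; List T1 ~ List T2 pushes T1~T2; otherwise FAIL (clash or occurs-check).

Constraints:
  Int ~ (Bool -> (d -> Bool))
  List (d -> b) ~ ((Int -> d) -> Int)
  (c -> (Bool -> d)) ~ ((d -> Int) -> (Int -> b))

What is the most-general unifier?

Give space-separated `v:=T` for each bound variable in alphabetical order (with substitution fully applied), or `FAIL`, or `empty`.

Answer: FAIL

Derivation:
step 1: unify Int ~ (Bool -> (d -> Bool))  [subst: {-} | 2 pending]
  clash: Int vs (Bool -> (d -> Bool))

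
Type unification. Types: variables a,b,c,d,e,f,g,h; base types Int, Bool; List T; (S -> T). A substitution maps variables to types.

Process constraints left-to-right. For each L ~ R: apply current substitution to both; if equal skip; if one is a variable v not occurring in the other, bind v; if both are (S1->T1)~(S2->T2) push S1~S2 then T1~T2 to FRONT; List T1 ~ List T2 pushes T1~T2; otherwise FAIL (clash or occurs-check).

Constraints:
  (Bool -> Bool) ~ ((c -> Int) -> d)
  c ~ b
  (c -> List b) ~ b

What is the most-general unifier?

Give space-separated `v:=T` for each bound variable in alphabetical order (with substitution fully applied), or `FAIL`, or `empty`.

step 1: unify (Bool -> Bool) ~ ((c -> Int) -> d)  [subst: {-} | 2 pending]
  -> decompose arrow: push Bool~(c -> Int), Bool~d
step 2: unify Bool ~ (c -> Int)  [subst: {-} | 3 pending]
  clash: Bool vs (c -> Int)

Answer: FAIL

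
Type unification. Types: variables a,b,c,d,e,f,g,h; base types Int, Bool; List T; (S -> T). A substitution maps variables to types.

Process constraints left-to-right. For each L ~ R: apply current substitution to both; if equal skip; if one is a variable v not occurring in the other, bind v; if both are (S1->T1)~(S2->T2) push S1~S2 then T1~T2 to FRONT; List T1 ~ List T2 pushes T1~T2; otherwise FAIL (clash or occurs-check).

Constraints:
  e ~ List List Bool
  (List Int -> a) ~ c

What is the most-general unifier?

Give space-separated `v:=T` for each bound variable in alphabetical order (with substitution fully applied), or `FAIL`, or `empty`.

Answer: c:=(List Int -> a) e:=List List Bool

Derivation:
step 1: unify e ~ List List Bool  [subst: {-} | 1 pending]
  bind e := List List Bool
step 2: unify (List Int -> a) ~ c  [subst: {e:=List List Bool} | 0 pending]
  bind c := (List Int -> a)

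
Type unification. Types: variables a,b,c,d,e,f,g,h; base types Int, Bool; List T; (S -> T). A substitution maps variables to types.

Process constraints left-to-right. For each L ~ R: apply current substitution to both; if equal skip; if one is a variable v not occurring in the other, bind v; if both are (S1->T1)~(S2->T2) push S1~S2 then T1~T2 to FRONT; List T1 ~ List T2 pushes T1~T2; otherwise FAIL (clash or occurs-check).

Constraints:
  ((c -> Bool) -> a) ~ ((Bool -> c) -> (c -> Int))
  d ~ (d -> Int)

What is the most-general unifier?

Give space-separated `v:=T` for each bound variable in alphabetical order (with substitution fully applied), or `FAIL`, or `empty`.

step 1: unify ((c -> Bool) -> a) ~ ((Bool -> c) -> (c -> Int))  [subst: {-} | 1 pending]
  -> decompose arrow: push (c -> Bool)~(Bool -> c), a~(c -> Int)
step 2: unify (c -> Bool) ~ (Bool -> c)  [subst: {-} | 2 pending]
  -> decompose arrow: push c~Bool, Bool~c
step 3: unify c ~ Bool  [subst: {-} | 3 pending]
  bind c := Bool
step 4: unify Bool ~ Bool  [subst: {c:=Bool} | 2 pending]
  -> identical, skip
step 5: unify a ~ (Bool -> Int)  [subst: {c:=Bool} | 1 pending]
  bind a := (Bool -> Int)
step 6: unify d ~ (d -> Int)  [subst: {c:=Bool, a:=(Bool -> Int)} | 0 pending]
  occurs-check fail: d in (d -> Int)

Answer: FAIL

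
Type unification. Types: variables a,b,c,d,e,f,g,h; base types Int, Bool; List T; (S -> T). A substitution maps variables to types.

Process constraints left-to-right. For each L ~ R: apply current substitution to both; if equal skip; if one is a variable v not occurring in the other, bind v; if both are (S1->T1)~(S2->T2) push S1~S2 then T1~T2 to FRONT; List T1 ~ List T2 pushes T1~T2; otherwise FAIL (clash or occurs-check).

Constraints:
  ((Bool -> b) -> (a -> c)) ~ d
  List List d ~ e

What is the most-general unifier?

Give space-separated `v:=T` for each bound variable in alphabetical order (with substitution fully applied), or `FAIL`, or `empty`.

Answer: d:=((Bool -> b) -> (a -> c)) e:=List List ((Bool -> b) -> (a -> c))

Derivation:
step 1: unify ((Bool -> b) -> (a -> c)) ~ d  [subst: {-} | 1 pending]
  bind d := ((Bool -> b) -> (a -> c))
step 2: unify List List ((Bool -> b) -> (a -> c)) ~ e  [subst: {d:=((Bool -> b) -> (a -> c))} | 0 pending]
  bind e := List List ((Bool -> b) -> (a -> c))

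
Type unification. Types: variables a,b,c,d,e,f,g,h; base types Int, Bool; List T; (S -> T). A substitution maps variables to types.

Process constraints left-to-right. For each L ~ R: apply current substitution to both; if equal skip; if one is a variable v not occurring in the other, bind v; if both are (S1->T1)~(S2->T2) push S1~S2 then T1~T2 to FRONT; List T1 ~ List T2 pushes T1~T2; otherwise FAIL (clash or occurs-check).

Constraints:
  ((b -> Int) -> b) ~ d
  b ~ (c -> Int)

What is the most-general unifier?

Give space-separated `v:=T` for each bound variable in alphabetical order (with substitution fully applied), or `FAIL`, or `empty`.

step 1: unify ((b -> Int) -> b) ~ d  [subst: {-} | 1 pending]
  bind d := ((b -> Int) -> b)
step 2: unify b ~ (c -> Int)  [subst: {d:=((b -> Int) -> b)} | 0 pending]
  bind b := (c -> Int)

Answer: b:=(c -> Int) d:=(((c -> Int) -> Int) -> (c -> Int))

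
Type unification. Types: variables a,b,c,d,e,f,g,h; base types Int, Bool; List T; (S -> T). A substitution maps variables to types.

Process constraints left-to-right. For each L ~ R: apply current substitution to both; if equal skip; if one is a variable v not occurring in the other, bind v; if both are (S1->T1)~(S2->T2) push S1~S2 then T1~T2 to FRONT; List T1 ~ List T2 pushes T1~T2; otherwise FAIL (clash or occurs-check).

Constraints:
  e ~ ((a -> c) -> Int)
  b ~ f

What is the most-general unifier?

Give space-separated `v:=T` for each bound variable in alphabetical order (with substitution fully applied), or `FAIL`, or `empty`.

Answer: b:=f e:=((a -> c) -> Int)

Derivation:
step 1: unify e ~ ((a -> c) -> Int)  [subst: {-} | 1 pending]
  bind e := ((a -> c) -> Int)
step 2: unify b ~ f  [subst: {e:=((a -> c) -> Int)} | 0 pending]
  bind b := f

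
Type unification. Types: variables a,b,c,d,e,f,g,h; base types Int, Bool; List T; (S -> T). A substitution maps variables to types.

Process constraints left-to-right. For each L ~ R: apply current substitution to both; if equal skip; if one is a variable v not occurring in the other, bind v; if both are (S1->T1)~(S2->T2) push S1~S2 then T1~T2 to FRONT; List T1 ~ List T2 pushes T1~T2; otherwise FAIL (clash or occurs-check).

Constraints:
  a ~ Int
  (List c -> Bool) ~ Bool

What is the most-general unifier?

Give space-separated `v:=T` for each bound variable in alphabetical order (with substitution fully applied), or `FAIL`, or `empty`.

step 1: unify a ~ Int  [subst: {-} | 1 pending]
  bind a := Int
step 2: unify (List c -> Bool) ~ Bool  [subst: {a:=Int} | 0 pending]
  clash: (List c -> Bool) vs Bool

Answer: FAIL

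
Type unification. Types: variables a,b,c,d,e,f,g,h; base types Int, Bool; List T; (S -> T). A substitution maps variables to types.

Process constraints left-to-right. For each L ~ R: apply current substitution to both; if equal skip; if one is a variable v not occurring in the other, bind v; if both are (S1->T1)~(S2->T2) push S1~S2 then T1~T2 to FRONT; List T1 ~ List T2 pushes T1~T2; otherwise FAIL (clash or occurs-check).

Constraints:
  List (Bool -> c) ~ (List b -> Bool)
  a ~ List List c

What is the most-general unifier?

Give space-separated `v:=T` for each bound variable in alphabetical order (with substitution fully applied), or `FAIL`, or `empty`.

Answer: FAIL

Derivation:
step 1: unify List (Bool -> c) ~ (List b -> Bool)  [subst: {-} | 1 pending]
  clash: List (Bool -> c) vs (List b -> Bool)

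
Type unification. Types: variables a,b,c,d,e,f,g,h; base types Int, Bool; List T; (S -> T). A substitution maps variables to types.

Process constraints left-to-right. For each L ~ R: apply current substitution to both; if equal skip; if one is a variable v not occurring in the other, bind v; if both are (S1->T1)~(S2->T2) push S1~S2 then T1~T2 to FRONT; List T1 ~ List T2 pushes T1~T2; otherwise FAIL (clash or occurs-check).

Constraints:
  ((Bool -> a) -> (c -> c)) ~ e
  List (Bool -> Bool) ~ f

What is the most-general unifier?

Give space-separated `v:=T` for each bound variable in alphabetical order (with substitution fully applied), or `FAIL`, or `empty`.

Answer: e:=((Bool -> a) -> (c -> c)) f:=List (Bool -> Bool)

Derivation:
step 1: unify ((Bool -> a) -> (c -> c)) ~ e  [subst: {-} | 1 pending]
  bind e := ((Bool -> a) -> (c -> c))
step 2: unify List (Bool -> Bool) ~ f  [subst: {e:=((Bool -> a) -> (c -> c))} | 0 pending]
  bind f := List (Bool -> Bool)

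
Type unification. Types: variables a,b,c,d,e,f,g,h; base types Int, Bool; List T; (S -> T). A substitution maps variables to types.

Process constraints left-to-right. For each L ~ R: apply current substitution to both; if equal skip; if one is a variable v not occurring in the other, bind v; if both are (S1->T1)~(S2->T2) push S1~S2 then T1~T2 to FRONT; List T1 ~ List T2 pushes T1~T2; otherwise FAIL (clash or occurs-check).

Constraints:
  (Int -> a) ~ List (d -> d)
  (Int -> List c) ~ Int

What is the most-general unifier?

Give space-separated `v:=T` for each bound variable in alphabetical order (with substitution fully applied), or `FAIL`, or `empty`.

step 1: unify (Int -> a) ~ List (d -> d)  [subst: {-} | 1 pending]
  clash: (Int -> a) vs List (d -> d)

Answer: FAIL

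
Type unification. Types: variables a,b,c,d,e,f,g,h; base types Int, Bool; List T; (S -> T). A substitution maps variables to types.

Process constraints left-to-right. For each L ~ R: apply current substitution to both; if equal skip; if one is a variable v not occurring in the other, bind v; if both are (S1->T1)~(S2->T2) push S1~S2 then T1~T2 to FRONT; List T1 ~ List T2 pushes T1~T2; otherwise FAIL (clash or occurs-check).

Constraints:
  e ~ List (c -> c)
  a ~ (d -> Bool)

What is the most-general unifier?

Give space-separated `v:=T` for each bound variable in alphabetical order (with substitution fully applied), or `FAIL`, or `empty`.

Answer: a:=(d -> Bool) e:=List (c -> c)

Derivation:
step 1: unify e ~ List (c -> c)  [subst: {-} | 1 pending]
  bind e := List (c -> c)
step 2: unify a ~ (d -> Bool)  [subst: {e:=List (c -> c)} | 0 pending]
  bind a := (d -> Bool)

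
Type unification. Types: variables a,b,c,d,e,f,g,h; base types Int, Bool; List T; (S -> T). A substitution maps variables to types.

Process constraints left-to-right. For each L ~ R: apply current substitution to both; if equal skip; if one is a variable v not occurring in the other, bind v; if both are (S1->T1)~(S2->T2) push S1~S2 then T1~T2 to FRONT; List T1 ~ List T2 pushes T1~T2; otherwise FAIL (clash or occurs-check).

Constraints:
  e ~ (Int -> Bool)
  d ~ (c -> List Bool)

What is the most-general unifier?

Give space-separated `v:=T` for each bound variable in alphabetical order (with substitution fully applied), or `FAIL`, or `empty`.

Answer: d:=(c -> List Bool) e:=(Int -> Bool)

Derivation:
step 1: unify e ~ (Int -> Bool)  [subst: {-} | 1 pending]
  bind e := (Int -> Bool)
step 2: unify d ~ (c -> List Bool)  [subst: {e:=(Int -> Bool)} | 0 pending]
  bind d := (c -> List Bool)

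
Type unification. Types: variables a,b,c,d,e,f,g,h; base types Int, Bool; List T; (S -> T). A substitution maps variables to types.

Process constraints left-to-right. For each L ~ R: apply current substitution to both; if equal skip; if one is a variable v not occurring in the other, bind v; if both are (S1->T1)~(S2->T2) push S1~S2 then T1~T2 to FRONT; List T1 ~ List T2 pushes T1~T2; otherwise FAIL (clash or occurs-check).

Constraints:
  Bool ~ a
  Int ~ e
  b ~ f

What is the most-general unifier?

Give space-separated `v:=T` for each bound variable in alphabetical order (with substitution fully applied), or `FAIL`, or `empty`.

Answer: a:=Bool b:=f e:=Int

Derivation:
step 1: unify Bool ~ a  [subst: {-} | 2 pending]
  bind a := Bool
step 2: unify Int ~ e  [subst: {a:=Bool} | 1 pending]
  bind e := Int
step 3: unify b ~ f  [subst: {a:=Bool, e:=Int} | 0 pending]
  bind b := f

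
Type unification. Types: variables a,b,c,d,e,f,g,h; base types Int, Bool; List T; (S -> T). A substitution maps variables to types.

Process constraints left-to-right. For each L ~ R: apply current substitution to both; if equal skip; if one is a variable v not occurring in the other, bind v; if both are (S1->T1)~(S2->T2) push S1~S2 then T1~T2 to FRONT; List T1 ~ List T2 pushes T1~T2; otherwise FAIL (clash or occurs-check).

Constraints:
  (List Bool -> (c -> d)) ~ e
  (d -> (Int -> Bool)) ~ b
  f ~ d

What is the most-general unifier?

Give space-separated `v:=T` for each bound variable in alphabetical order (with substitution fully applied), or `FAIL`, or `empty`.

step 1: unify (List Bool -> (c -> d)) ~ e  [subst: {-} | 2 pending]
  bind e := (List Bool -> (c -> d))
step 2: unify (d -> (Int -> Bool)) ~ b  [subst: {e:=(List Bool -> (c -> d))} | 1 pending]
  bind b := (d -> (Int -> Bool))
step 3: unify f ~ d  [subst: {e:=(List Bool -> (c -> d)), b:=(d -> (Int -> Bool))} | 0 pending]
  bind f := d

Answer: b:=(d -> (Int -> Bool)) e:=(List Bool -> (c -> d)) f:=d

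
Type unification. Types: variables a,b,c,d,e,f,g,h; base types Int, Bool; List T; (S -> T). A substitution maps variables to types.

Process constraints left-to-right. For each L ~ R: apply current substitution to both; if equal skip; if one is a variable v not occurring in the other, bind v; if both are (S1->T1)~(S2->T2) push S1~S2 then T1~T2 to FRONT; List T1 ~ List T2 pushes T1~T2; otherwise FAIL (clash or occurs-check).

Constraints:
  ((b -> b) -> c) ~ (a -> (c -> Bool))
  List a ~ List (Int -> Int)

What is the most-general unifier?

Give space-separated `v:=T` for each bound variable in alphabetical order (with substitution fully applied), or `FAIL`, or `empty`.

step 1: unify ((b -> b) -> c) ~ (a -> (c -> Bool))  [subst: {-} | 1 pending]
  -> decompose arrow: push (b -> b)~a, c~(c -> Bool)
step 2: unify (b -> b) ~ a  [subst: {-} | 2 pending]
  bind a := (b -> b)
step 3: unify c ~ (c -> Bool)  [subst: {a:=(b -> b)} | 1 pending]
  occurs-check fail: c in (c -> Bool)

Answer: FAIL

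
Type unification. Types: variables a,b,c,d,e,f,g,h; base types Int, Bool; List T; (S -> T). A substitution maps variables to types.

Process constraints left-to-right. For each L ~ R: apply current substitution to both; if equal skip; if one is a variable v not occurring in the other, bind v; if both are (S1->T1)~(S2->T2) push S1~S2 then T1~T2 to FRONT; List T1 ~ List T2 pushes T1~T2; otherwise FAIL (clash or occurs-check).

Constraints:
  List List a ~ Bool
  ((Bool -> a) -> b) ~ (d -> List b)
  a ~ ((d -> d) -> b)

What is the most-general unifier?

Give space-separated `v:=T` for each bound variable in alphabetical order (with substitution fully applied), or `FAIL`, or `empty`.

Answer: FAIL

Derivation:
step 1: unify List List a ~ Bool  [subst: {-} | 2 pending]
  clash: List List a vs Bool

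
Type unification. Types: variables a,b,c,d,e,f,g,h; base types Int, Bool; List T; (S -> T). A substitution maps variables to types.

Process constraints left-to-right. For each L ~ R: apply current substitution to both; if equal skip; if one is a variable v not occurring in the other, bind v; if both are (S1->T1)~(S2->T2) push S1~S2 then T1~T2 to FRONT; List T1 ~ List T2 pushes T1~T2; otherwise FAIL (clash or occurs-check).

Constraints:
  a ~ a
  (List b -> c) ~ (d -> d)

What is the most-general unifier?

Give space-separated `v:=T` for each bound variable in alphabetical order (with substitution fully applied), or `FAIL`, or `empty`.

Answer: c:=List b d:=List b

Derivation:
step 1: unify a ~ a  [subst: {-} | 1 pending]
  -> identical, skip
step 2: unify (List b -> c) ~ (d -> d)  [subst: {-} | 0 pending]
  -> decompose arrow: push List b~d, c~d
step 3: unify List b ~ d  [subst: {-} | 1 pending]
  bind d := List b
step 4: unify c ~ List b  [subst: {d:=List b} | 0 pending]
  bind c := List b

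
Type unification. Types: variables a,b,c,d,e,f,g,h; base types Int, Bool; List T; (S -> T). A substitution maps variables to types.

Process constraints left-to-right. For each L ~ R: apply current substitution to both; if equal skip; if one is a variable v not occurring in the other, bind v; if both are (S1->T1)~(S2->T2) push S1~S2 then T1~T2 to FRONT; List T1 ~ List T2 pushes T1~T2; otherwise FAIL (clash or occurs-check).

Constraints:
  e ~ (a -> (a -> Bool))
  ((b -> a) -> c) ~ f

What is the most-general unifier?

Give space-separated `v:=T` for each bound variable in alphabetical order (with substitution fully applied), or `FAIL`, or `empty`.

Answer: e:=(a -> (a -> Bool)) f:=((b -> a) -> c)

Derivation:
step 1: unify e ~ (a -> (a -> Bool))  [subst: {-} | 1 pending]
  bind e := (a -> (a -> Bool))
step 2: unify ((b -> a) -> c) ~ f  [subst: {e:=(a -> (a -> Bool))} | 0 pending]
  bind f := ((b -> a) -> c)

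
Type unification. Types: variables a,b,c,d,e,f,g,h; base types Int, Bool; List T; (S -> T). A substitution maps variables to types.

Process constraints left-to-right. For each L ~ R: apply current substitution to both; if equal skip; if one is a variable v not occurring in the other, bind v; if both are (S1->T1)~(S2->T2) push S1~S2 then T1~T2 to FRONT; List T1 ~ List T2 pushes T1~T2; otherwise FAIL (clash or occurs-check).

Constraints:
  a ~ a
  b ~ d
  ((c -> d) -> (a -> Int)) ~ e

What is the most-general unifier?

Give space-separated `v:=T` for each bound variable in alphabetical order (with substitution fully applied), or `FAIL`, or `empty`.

Answer: b:=d e:=((c -> d) -> (a -> Int))

Derivation:
step 1: unify a ~ a  [subst: {-} | 2 pending]
  -> identical, skip
step 2: unify b ~ d  [subst: {-} | 1 pending]
  bind b := d
step 3: unify ((c -> d) -> (a -> Int)) ~ e  [subst: {b:=d} | 0 pending]
  bind e := ((c -> d) -> (a -> Int))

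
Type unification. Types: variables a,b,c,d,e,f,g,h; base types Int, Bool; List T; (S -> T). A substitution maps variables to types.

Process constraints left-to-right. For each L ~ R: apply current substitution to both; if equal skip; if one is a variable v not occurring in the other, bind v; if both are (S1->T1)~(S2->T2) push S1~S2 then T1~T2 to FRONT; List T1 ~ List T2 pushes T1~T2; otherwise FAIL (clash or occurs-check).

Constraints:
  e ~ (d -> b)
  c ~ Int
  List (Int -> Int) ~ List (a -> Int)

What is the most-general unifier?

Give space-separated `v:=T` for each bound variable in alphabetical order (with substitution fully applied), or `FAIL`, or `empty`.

Answer: a:=Int c:=Int e:=(d -> b)

Derivation:
step 1: unify e ~ (d -> b)  [subst: {-} | 2 pending]
  bind e := (d -> b)
step 2: unify c ~ Int  [subst: {e:=(d -> b)} | 1 pending]
  bind c := Int
step 3: unify List (Int -> Int) ~ List (a -> Int)  [subst: {e:=(d -> b), c:=Int} | 0 pending]
  -> decompose List: push (Int -> Int)~(a -> Int)
step 4: unify (Int -> Int) ~ (a -> Int)  [subst: {e:=(d -> b), c:=Int} | 0 pending]
  -> decompose arrow: push Int~a, Int~Int
step 5: unify Int ~ a  [subst: {e:=(d -> b), c:=Int} | 1 pending]
  bind a := Int
step 6: unify Int ~ Int  [subst: {e:=(d -> b), c:=Int, a:=Int} | 0 pending]
  -> identical, skip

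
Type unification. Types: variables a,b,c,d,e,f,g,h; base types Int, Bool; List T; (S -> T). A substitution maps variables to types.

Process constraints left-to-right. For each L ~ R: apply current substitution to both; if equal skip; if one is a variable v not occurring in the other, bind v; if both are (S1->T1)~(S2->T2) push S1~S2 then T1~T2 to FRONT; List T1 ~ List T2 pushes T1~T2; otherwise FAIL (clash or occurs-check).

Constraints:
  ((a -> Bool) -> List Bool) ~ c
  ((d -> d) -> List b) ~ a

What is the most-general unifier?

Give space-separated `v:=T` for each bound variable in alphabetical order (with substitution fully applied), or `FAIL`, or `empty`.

step 1: unify ((a -> Bool) -> List Bool) ~ c  [subst: {-} | 1 pending]
  bind c := ((a -> Bool) -> List Bool)
step 2: unify ((d -> d) -> List b) ~ a  [subst: {c:=((a -> Bool) -> List Bool)} | 0 pending]
  bind a := ((d -> d) -> List b)

Answer: a:=((d -> d) -> List b) c:=((((d -> d) -> List b) -> Bool) -> List Bool)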